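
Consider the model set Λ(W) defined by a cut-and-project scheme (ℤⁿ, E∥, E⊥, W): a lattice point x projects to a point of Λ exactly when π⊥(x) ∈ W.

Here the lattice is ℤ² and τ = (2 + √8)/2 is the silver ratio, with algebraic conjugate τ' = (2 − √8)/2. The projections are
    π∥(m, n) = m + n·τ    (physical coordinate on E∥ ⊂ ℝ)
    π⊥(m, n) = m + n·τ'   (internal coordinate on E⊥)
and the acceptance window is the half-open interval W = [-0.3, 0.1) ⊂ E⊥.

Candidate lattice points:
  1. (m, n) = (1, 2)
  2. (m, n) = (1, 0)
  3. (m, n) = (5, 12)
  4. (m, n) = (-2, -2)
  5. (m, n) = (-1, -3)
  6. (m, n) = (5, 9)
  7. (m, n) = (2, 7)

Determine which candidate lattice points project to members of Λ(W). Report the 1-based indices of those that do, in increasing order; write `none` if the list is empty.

3

Compute τ' = (2−√8)/2 = -0.414214, so π⊥(m,n) = m -0.414214·n.
candidate 1: (m,n)=(1,2) → π∥ = 1+2·τ ≈ 5.828427, π⊥ = 1+2·τ' ≈ 0.171573 ∉ [-0.3, 0.1) ⇒ out
candidate 2: (m,n)=(1,0) → π∥ = 1+0·τ ≈ 1.000000, π⊥ = 1+0·τ' ≈ 1.000000 ∉ [-0.3, 0.1) ⇒ out
candidate 3: (m,n)=(5,12) → π∥ = 5+12·τ ≈ 33.970563, π⊥ = 5+12·τ' ≈ 0.029437 ∈ [-0.3, 0.1) ⇒ IN Λ
candidate 4: (m,n)=(-2,-2) → π∥ = -2-2·τ ≈ -6.828427, π⊥ = -2-2·τ' ≈ -1.171573 ∉ [-0.3, 0.1) ⇒ out
candidate 5: (m,n)=(-1,-3) → π∥ = -1-3·τ ≈ -8.242641, π⊥ = -1-3·τ' ≈ 0.242641 ∉ [-0.3, 0.1) ⇒ out
candidate 6: (m,n)=(5,9) → π∥ = 5+9·τ ≈ 26.727922, π⊥ = 5+9·τ' ≈ 1.272078 ∉ [-0.3, 0.1) ⇒ out
candidate 7: (m,n)=(2,7) → π∥ = 2+7·τ ≈ 18.899495, π⊥ = 2+7·τ' ≈ -0.899495 ∉ [-0.3, 0.1) ⇒ out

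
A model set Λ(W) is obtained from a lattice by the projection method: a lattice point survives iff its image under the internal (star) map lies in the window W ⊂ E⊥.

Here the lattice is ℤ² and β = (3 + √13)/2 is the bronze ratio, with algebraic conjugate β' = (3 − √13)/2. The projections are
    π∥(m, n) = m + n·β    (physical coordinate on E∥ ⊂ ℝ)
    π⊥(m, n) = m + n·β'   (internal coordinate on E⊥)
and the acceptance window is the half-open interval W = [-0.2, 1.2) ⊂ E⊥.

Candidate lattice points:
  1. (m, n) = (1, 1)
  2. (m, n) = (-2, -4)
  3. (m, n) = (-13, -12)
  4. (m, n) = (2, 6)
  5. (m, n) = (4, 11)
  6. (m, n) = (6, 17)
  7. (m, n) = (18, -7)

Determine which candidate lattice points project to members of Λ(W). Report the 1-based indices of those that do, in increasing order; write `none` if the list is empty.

1, 4, 5, 6

β' = (3−√13)/2 ≈ -0.302776.
[1] lift (1,1): star map gives 0.697224; window check -0.2 ≤ 0.697224 < 1.2 is true → IN Λ
[2] lift (-2,-4): star map gives -0.788897; window check -0.2 ≤ -0.788897 < 1.2 is false → out
[3] lift (-13,-12): star map gives -9.366692; window check -0.2 ≤ -9.366692 < 1.2 is false → out
[4] lift (2,6): star map gives 0.183346; window check -0.2 ≤ 0.183346 < 1.2 is true → IN Λ
[5] lift (4,11): star map gives 0.669468; window check -0.2 ≤ 0.669468 < 1.2 is true → IN Λ
[6] lift (6,17): star map gives 0.852814; window check -0.2 ≤ 0.852814 < 1.2 is true → IN Λ
[7] lift (18,-7): star map gives 20.119429; window check -0.2 ≤ 20.119429 < 1.2 is false → out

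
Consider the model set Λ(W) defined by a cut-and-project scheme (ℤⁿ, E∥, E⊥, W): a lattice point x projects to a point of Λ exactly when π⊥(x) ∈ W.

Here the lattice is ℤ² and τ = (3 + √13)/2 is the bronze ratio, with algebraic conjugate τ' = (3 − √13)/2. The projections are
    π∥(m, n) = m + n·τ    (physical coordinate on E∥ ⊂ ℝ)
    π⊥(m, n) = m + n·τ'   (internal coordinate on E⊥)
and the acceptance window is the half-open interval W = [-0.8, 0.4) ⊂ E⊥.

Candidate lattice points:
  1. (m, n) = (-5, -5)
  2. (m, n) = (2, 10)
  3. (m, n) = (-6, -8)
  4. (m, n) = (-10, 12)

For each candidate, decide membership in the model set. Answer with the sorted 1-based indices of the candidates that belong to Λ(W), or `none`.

Numerically τ ≈ 3.302776 and τ' = −1/τ ≈ -0.302776.
[1] lift (-5,-5): star map gives -3.486122; window check -0.8 ≤ -3.486122 < 0.4 is false → out
[2] lift (2,10): star map gives -1.027756; window check -0.8 ≤ -1.027756 < 0.4 is false → out
[3] lift (-6,-8): star map gives -3.577795; window check -0.8 ≤ -3.577795 < 0.4 is false → out
[4] lift (-10,12): star map gives -13.633308; window check -0.8 ≤ -13.633308 < 0.4 is false → out

none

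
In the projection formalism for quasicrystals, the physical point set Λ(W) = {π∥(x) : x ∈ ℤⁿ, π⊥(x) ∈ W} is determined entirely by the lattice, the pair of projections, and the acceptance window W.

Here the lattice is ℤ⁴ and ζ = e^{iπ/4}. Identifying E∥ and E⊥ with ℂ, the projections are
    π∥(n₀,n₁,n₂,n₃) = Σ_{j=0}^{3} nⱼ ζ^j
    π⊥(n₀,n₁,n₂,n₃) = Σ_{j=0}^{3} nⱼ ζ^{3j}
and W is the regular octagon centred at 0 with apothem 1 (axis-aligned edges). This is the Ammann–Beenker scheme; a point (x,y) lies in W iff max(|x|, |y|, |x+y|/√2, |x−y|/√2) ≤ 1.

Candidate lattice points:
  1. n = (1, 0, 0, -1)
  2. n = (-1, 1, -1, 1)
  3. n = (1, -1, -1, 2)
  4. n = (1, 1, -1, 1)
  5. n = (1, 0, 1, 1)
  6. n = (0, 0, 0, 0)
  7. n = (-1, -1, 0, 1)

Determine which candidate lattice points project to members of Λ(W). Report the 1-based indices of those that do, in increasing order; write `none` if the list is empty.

1, 6, 7

Internal map: ζ^{3j} for j=0..3 gives (1,0), (−√2/2,√2/2), (0,−1), (√2/2,√2/2).
#1 (1, 0, 0, -1): internal (0.292893, -0.707107); octagon support 0.707107 vs apothem 1 → ∈ W
#2 (-1, 1, -1, 1): internal (-1.000000, 2.414214); octagon support 2.414214 vs apothem 1 → ∉ W
#3 (1, -1, -1, 2): internal (3.121320, 1.707107); octagon support 3.414214 vs apothem 1 → ∉ W
#4 (1, 1, -1, 1): internal (1.000000, 2.414214); octagon support 2.414214 vs apothem 1 → ∉ W
#5 (1, 0, 1, 1): internal (1.707107, -0.292893); octagon support 1.707107 vs apothem 1 → ∉ W
#6 (0, 0, 0, 0): internal (0.000000, 0.000000); octagon support 0.000000 vs apothem 1 → ∈ W
#7 (-1, -1, 0, 1): internal (0.414214, 0.000000); octagon support 0.414214 vs apothem 1 → ∈ W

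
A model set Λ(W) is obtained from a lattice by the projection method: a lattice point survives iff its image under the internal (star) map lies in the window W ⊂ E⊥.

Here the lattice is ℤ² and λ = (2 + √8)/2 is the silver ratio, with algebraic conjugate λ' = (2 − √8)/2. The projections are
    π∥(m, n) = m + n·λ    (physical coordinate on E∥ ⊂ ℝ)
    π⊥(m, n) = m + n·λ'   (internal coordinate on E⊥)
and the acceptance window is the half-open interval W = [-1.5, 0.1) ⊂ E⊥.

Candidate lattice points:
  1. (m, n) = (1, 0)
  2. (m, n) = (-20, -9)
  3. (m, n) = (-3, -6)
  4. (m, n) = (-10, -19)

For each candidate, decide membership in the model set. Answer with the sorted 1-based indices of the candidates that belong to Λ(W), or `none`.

Numerically λ ≈ 2.41421 and λ' = −1/λ ≈ -0.41421.
#1 (1,0): internal coord 1 + (0)·λ' = +1.00000; +1.00000 ∉ [-1.5, 0.1) → out
#2 (-20,-9): internal coord -20 + (-9)·λ' = -16.27208; -16.27208 ∉ [-1.5, 0.1) → out
#3 (-3,-6): internal coord -3 + (-6)·λ' = -0.51472; -0.51472 ∈ [-1.5, 0.1) → IN Λ
#4 (-10,-19): internal coord -10 + (-19)·λ' = -2.12994; -2.12994 ∉ [-1.5, 0.1) → out

3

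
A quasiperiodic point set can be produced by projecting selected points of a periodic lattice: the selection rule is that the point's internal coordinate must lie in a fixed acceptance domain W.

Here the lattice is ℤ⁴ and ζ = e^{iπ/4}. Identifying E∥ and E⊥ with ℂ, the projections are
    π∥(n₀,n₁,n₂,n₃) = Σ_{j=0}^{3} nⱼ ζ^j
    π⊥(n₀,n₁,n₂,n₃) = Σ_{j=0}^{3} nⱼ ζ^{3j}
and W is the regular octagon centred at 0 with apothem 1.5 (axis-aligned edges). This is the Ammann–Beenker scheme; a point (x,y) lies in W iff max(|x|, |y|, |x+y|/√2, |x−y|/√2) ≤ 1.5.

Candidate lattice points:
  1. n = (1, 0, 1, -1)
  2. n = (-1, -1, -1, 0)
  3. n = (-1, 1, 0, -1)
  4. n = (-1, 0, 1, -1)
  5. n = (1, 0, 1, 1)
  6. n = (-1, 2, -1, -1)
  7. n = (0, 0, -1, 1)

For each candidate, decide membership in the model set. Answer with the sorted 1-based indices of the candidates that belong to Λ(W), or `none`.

With ζ = e^{iπ/4} the internal vectors are ζ^0,ζ^3,ζ^6,ζ^9.
candidate 1: n = (1, 0, 1, -1) → π⊥ ≈ (+0.2929, -1.7071); max(|x|,|y|,|x±y|/√2) = 1.7071 > 1.5 ⇒ ∉ W
candidate 2: n = (-1, -1, -1, 0) → π⊥ ≈ (-0.2929, +0.2929); max(|x|,|y|,|x±y|/√2) = 0.4142 ≤ 1.5 ⇒ ∈ W
candidate 3: n = (-1, 1, 0, -1) → π⊥ ≈ (-2.4142, +0.0000); max(|x|,|y|,|x±y|/√2) = 2.4142 > 1.5 ⇒ ∉ W
candidate 4: n = (-1, 0, 1, -1) → π⊥ ≈ (-1.7071, -1.7071); max(|x|,|y|,|x±y|/√2) = 2.4142 > 1.5 ⇒ ∉ W
candidate 5: n = (1, 0, 1, 1) → π⊥ ≈ (+1.7071, -0.2929); max(|x|,|y|,|x±y|/√2) = 1.7071 > 1.5 ⇒ ∉ W
candidate 6: n = (-1, 2, -1, -1) → π⊥ ≈ (-3.1213, +1.7071); max(|x|,|y|,|x±y|/√2) = 3.4142 > 1.5 ⇒ ∉ W
candidate 7: n = (0, 0, -1, 1) → π⊥ ≈ (+0.7071, +1.7071); max(|x|,|y|,|x±y|/√2) = 1.7071 > 1.5 ⇒ ∉ W

2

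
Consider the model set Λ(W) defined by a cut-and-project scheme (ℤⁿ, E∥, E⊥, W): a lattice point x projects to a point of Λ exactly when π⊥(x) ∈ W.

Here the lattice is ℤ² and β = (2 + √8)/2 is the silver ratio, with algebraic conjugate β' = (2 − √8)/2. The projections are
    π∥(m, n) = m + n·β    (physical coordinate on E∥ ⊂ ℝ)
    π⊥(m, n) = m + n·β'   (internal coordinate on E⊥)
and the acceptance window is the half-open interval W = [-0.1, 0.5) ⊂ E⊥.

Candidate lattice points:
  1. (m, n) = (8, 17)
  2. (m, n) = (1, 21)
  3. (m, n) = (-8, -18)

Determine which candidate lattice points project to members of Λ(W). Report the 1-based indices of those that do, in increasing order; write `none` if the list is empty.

none

Numerically β ≈ 2.41421 and β' = −1/β ≈ -0.41421.
[1] lift (8,17): star map gives 0.95837; window check -0.1 ≤ 0.95837 < 0.5 is false → out
[2] lift (1,21): star map gives -7.69848; window check -0.1 ≤ -7.69848 < 0.5 is false → out
[3] lift (-8,-18): star map gives -0.54416; window check -0.1 ≤ -0.54416 < 0.5 is false → out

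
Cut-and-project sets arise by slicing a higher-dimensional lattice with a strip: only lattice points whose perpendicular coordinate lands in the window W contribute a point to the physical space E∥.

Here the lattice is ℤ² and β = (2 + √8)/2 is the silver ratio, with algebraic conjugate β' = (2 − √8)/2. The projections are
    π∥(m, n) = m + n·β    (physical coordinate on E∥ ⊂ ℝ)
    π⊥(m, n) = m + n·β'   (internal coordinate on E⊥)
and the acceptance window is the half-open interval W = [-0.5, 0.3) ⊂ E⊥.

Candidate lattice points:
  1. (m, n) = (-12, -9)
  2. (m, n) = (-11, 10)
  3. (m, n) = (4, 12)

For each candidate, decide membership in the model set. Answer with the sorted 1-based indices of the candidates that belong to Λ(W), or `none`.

none

β' = (2−√8)/2 ≈ -0.4142.
[1] lift (-12,-9): star map gives -8.2721; window check -0.5 ≤ -8.2721 < 0.3 is false → out
[2] lift (-11,10): star map gives -15.1421; window check -0.5 ≤ -15.1421 < 0.3 is false → out
[3] lift (4,12): star map gives -0.9706; window check -0.5 ≤ -0.9706 < 0.3 is false → out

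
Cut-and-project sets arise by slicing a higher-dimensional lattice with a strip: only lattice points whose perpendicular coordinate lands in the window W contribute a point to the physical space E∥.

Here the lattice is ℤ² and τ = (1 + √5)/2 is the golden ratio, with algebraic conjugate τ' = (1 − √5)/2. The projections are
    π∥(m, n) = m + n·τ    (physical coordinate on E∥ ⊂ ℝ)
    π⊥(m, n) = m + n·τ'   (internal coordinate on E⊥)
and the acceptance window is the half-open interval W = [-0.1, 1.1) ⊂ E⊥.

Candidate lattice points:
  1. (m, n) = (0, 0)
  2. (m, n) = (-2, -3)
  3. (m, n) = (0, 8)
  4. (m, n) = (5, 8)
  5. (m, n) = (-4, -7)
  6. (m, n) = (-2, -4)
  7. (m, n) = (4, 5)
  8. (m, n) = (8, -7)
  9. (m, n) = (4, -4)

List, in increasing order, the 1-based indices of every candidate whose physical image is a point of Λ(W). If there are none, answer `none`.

1, 4, 5, 6, 7

Numerically τ ≈ 1.6180 and τ' = −1/τ ≈ -0.6180.
candidate 1: (m,n)=(0,0) → π∥ = 0+0·τ ≈ 0.0000, π⊥ = 0+0·τ' ≈ 0.0000 ∈ [-0.1, 1.1) ⇒ IN Λ
candidate 2: (m,n)=(-2,-3) → π∥ = -2-3·τ ≈ -6.8541, π⊥ = -2-3·τ' ≈ -0.1459 ∉ [-0.1, 1.1) ⇒ out
candidate 3: (m,n)=(0,8) → π∥ = 0+8·τ ≈ 12.9443, π⊥ = 0+8·τ' ≈ -4.9443 ∉ [-0.1, 1.1) ⇒ out
candidate 4: (m,n)=(5,8) → π∥ = 5+8·τ ≈ 17.9443, π⊥ = 5+8·τ' ≈ 0.0557 ∈ [-0.1, 1.1) ⇒ IN Λ
candidate 5: (m,n)=(-4,-7) → π∥ = -4-7·τ ≈ -15.3262, π⊥ = -4-7·τ' ≈ 0.3262 ∈ [-0.1, 1.1) ⇒ IN Λ
candidate 6: (m,n)=(-2,-4) → π∥ = -2-4·τ ≈ -8.4721, π⊥ = -2-4·τ' ≈ 0.4721 ∈ [-0.1, 1.1) ⇒ IN Λ
candidate 7: (m,n)=(4,5) → π∥ = 4+5·τ ≈ 12.0902, π⊥ = 4+5·τ' ≈ 0.9098 ∈ [-0.1, 1.1) ⇒ IN Λ
candidate 8: (m,n)=(8,-7) → π∥ = 8-7·τ ≈ -3.3262, π⊥ = 8-7·τ' ≈ 12.3262 ∉ [-0.1, 1.1) ⇒ out
candidate 9: (m,n)=(4,-4) → π∥ = 4-4·τ ≈ -2.4721, π⊥ = 4-4·τ' ≈ 6.4721 ∉ [-0.1, 1.1) ⇒ out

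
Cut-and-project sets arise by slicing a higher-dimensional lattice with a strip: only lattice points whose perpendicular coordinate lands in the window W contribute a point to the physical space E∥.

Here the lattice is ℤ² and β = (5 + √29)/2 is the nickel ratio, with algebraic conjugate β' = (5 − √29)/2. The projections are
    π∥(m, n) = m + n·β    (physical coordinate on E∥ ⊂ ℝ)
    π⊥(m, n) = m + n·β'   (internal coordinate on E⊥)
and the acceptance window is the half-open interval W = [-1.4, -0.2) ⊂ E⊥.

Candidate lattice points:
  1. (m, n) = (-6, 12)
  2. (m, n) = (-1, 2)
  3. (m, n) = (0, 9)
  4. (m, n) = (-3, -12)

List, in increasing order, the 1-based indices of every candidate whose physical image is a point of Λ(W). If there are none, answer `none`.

Numerically β ≈ 5.19258 and β' = −1/β ≈ -0.19258.
candidate 1: (m,n)=(-6,12) → π∥ = -6+12·β ≈ 56.31099, π⊥ = -6+12·β' ≈ -8.31099 ∉ [-1.4, -0.2) ⇒ out
candidate 2: (m,n)=(-1,2) → π∥ = -1+2·β ≈ 9.38516, π⊥ = -1+2·β' ≈ -1.38516 ∈ [-1.4, -0.2) ⇒ IN Λ
candidate 3: (m,n)=(0,9) → π∥ = 0+9·β ≈ 46.73324, π⊥ = 0+9·β' ≈ -1.73324 ∉ [-1.4, -0.2) ⇒ out
candidate 4: (m,n)=(-3,-12) → π∥ = -3-12·β ≈ -65.31099, π⊥ = -3-12·β' ≈ -0.68901 ∈ [-1.4, -0.2) ⇒ IN Λ

2, 4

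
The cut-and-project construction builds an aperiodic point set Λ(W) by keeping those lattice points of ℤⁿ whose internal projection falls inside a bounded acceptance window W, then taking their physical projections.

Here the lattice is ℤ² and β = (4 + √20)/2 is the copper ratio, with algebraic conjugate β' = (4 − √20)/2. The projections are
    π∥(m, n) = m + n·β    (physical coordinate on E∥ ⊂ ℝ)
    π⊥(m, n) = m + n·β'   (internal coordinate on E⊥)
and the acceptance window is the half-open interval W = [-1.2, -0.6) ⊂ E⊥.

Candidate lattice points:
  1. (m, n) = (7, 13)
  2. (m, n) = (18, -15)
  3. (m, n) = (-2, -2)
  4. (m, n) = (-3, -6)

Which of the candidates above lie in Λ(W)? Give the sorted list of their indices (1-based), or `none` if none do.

none

Compute β' = (4−√20)/2 = -0.2361, so π⊥(m,n) = m -0.2361·n.
candidate 1: (m,n)=(7,13) → π∥ = 7+13·β ≈ 62.0689, π⊥ = 7+13·β' ≈ 3.9311 ∉ [-1.2, -0.6) ⇒ out
candidate 2: (m,n)=(18,-15) → π∥ = 18-15·β ≈ -45.5410, π⊥ = 18-15·β' ≈ 21.5410 ∉ [-1.2, -0.6) ⇒ out
candidate 3: (m,n)=(-2,-2) → π∥ = -2-2·β ≈ -10.4721, π⊥ = -2-2·β' ≈ -1.5279 ∉ [-1.2, -0.6) ⇒ out
candidate 4: (m,n)=(-3,-6) → π∥ = -3-6·β ≈ -28.4164, π⊥ = -3-6·β' ≈ -1.5836 ∉ [-1.2, -0.6) ⇒ out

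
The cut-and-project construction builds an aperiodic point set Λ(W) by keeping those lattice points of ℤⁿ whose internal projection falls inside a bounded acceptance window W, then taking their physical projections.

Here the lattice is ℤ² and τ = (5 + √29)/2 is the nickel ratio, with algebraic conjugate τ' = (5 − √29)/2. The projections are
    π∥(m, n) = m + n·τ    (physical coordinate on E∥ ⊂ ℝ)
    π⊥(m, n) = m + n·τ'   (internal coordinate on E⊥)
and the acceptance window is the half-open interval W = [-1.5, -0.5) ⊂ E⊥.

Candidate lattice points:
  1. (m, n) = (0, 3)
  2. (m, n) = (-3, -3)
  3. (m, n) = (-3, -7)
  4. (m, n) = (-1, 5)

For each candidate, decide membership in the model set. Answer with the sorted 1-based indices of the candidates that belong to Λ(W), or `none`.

τ' = (5−√29)/2 ≈ -0.1926.
#1 (0,3): internal coord 0 + (3)·τ' = -0.5777; -0.5777 ∈ [-1.5, -0.5) → IN Λ
#2 (-3,-3): internal coord -3 + (-3)·τ' = -2.4223; -2.4223 ∉ [-1.5, -0.5) → out
#3 (-3,-7): internal coord -3 + (-7)·τ' = -1.6519; -1.6519 ∉ [-1.5, -0.5) → out
#4 (-1,5): internal coord -1 + (5)·τ' = -1.9629; -1.9629 ∉ [-1.5, -0.5) → out

1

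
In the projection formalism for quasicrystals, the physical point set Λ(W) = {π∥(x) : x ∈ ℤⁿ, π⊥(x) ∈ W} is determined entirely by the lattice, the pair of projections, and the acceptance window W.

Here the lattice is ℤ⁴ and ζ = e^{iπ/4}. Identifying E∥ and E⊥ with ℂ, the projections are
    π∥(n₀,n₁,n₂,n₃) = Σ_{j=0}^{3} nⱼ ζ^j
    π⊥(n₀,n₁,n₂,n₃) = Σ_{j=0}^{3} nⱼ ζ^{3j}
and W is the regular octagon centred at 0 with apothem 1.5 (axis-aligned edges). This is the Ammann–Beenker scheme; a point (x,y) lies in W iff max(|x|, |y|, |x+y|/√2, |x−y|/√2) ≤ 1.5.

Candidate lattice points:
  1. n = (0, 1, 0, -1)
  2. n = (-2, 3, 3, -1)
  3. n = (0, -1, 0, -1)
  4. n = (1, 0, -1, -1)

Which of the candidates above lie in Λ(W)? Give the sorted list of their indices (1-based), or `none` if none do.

1, 3, 4

With ζ = e^{iπ/4} the internal vectors are ζ^0,ζ^3,ζ^6,ζ^9.
#1 (0, 1, 0, -1): internal (-1.414214, 0.000000); octagon support 1.414214 vs apothem 1.5 → ∈ W
#2 (-2, 3, 3, -1): internal (-4.828427, -1.585786); octagon support 4.828427 vs apothem 1.5 → ∉ W
#3 (0, -1, 0, -1): internal (0.000000, -1.414214); octagon support 1.414214 vs apothem 1.5 → ∈ W
#4 (1, 0, -1, -1): internal (0.292893, 0.292893); octagon support 0.414214 vs apothem 1.5 → ∈ W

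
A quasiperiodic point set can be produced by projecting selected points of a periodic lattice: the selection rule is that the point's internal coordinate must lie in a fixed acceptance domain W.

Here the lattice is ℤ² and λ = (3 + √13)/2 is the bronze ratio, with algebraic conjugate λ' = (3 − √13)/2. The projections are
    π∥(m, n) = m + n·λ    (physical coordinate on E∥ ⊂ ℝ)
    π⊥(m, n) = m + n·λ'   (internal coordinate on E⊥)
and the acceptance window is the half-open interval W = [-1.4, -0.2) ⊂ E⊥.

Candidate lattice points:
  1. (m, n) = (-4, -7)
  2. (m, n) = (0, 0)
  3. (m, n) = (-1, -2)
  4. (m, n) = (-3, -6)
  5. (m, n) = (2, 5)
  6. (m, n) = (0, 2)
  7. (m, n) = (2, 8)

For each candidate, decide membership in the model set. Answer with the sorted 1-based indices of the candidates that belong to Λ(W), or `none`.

Compute λ' = (3−√13)/2 = -0.30278, so π⊥(m,n) = m -0.30278·n.
#1 (-4,-7): internal coord -4 + (-7)·λ' = -1.88057; -1.88057 ∉ [-1.4, -0.2) → out
#2 (0,0): internal coord 0 + (0)·λ' = +0.00000; +0.00000 ∉ [-1.4, -0.2) → out
#3 (-1,-2): internal coord -1 + (-2)·λ' = -0.39445; -0.39445 ∈ [-1.4, -0.2) → IN Λ
#4 (-3,-6): internal coord -3 + (-6)·λ' = -1.18335; -1.18335 ∈ [-1.4, -0.2) → IN Λ
#5 (2,5): internal coord 2 + (5)·λ' = +0.48612; +0.48612 ∉ [-1.4, -0.2) → out
#6 (0,2): internal coord 0 + (2)·λ' = -0.60555; -0.60555 ∈ [-1.4, -0.2) → IN Λ
#7 (2,8): internal coord 2 + (8)·λ' = -0.42221; -0.42221 ∈ [-1.4, -0.2) → IN Λ

3, 4, 6, 7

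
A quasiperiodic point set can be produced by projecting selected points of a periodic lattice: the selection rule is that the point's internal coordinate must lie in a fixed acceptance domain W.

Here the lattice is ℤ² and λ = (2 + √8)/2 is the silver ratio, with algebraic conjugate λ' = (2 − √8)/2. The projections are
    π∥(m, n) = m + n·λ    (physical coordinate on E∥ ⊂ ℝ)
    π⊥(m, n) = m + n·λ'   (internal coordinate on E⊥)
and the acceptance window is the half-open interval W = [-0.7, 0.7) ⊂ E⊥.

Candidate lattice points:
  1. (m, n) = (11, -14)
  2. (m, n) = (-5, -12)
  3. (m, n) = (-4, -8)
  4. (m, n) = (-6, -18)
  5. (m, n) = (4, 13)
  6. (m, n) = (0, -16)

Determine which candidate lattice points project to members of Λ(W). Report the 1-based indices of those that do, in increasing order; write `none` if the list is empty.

2, 3

λ' = (2−√8)/2 ≈ -0.4142.
[1] lift (11,-14): star map gives 16.7990; window check -0.7 ≤ 16.7990 < 0.7 is false → out
[2] lift (-5,-12): star map gives -0.0294; window check -0.7 ≤ -0.0294 < 0.7 is true → IN Λ
[3] lift (-4,-8): star map gives -0.6863; window check -0.7 ≤ -0.6863 < 0.7 is true → IN Λ
[4] lift (-6,-18): star map gives 1.4558; window check -0.7 ≤ 1.4558 < 0.7 is false → out
[5] lift (4,13): star map gives -1.3848; window check -0.7 ≤ -1.3848 < 0.7 is false → out
[6] lift (0,-16): star map gives 6.6274; window check -0.7 ≤ 6.6274 < 0.7 is false → out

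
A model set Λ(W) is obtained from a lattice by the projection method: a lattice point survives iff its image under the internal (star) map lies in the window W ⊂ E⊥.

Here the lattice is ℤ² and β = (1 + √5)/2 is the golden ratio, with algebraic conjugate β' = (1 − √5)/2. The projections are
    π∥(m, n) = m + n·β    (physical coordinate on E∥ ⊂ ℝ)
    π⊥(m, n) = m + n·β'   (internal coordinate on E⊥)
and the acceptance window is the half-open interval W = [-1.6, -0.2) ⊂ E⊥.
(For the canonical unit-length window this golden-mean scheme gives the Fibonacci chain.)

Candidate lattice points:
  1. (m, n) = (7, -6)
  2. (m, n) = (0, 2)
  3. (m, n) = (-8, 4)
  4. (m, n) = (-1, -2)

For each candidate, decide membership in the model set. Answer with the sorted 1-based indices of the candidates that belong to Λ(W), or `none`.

Compute β' = (1−√5)/2 = -0.6180, so π⊥(m,n) = m -0.6180·n.
[1] lift (7,-6): star map gives 10.7082; window check -1.6 ≤ 10.7082 < -0.2 is false → out
[2] lift (0,2): star map gives -1.2361; window check -1.6 ≤ -1.2361 < -0.2 is true → IN Λ
[3] lift (-8,4): star map gives -10.4721; window check -1.6 ≤ -10.4721 < -0.2 is false → out
[4] lift (-1,-2): star map gives 0.2361; window check -1.6 ≤ 0.2361 < -0.2 is false → out

2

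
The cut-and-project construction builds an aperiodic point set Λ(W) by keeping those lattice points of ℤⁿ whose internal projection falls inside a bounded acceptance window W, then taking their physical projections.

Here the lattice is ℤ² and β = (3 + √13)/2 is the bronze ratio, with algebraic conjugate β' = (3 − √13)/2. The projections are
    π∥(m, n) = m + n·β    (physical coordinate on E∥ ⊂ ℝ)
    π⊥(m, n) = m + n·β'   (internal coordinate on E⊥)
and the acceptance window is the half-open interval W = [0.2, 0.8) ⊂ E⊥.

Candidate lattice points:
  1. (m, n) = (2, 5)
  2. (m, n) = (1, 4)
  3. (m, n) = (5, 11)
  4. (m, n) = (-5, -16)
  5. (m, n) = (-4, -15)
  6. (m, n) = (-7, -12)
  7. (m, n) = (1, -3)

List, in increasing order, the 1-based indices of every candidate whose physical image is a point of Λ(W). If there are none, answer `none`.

1, 5

Compute β' = (3−√13)/2 = -0.302776, so π⊥(m,n) = m -0.302776·n.
[1] lift (2,5): star map gives 0.486122; window check 0.2 ≤ 0.486122 < 0.8 is true → IN Λ
[2] lift (1,4): star map gives -0.211103; window check 0.2 ≤ -0.211103 < 0.8 is false → out
[3] lift (5,11): star map gives 1.669468; window check 0.2 ≤ 1.669468 < 0.8 is false → out
[4] lift (-5,-16): star map gives -0.155590; window check 0.2 ≤ -0.155590 < 0.8 is false → out
[5] lift (-4,-15): star map gives 0.541635; window check 0.2 ≤ 0.541635 < 0.8 is true → IN Λ
[6] lift (-7,-12): star map gives -3.366692; window check 0.2 ≤ -3.366692 < 0.8 is false → out
[7] lift (1,-3): star map gives 1.908327; window check 0.2 ≤ 1.908327 < 0.8 is false → out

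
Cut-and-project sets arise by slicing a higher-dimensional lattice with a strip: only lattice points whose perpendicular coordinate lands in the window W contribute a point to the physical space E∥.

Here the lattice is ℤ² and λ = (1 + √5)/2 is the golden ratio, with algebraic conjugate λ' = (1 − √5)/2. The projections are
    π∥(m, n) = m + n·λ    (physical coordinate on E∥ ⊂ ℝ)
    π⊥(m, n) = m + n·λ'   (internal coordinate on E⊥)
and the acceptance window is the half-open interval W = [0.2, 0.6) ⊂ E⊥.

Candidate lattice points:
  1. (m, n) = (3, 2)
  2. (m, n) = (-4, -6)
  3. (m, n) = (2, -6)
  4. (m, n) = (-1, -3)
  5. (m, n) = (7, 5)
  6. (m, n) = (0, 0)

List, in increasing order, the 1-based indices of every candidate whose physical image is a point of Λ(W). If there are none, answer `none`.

none

Compute λ' = (1−√5)/2 = -0.618034, so π⊥(m,n) = m -0.618034·n.
candidate 1: (m,n)=(3,2) → π∥ = 3+2·λ ≈ 6.236068, π⊥ = 3+2·λ' ≈ 1.763932 ∉ [0.2, 0.6) ⇒ out
candidate 2: (m,n)=(-4,-6) → π∥ = -4-6·λ ≈ -13.708204, π⊥ = -4-6·λ' ≈ -0.291796 ∉ [0.2, 0.6) ⇒ out
candidate 3: (m,n)=(2,-6) → π∥ = 2-6·λ ≈ -7.708204, π⊥ = 2-6·λ' ≈ 5.708204 ∉ [0.2, 0.6) ⇒ out
candidate 4: (m,n)=(-1,-3) → π∥ = -1-3·λ ≈ -5.854102, π⊥ = -1-3·λ' ≈ 0.854102 ∉ [0.2, 0.6) ⇒ out
candidate 5: (m,n)=(7,5) → π∥ = 7+5·λ ≈ 15.090170, π⊥ = 7+5·λ' ≈ 3.909830 ∉ [0.2, 0.6) ⇒ out
candidate 6: (m,n)=(0,0) → π∥ = 0+0·λ ≈ 0.000000, π⊥ = 0+0·λ' ≈ 0.000000 ∉ [0.2, 0.6) ⇒ out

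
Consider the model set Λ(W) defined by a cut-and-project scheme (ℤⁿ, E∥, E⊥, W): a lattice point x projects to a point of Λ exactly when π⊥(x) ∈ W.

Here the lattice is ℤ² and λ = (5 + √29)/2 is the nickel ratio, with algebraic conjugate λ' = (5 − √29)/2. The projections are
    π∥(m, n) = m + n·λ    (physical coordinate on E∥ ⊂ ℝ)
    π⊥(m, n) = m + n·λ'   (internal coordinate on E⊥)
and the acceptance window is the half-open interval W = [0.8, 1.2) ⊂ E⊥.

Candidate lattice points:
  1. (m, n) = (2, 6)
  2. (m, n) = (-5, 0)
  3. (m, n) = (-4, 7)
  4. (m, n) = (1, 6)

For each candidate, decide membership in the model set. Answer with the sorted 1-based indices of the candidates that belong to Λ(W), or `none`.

Compute λ' = (5−√29)/2 = -0.192582, so π⊥(m,n) = m -0.192582·n.
#1 (2,6): internal coord 2 + (6)·λ' = +0.844506; +0.844506 ∈ [0.8, 1.2) → IN Λ
#2 (-5,0): internal coord -5 + (0)·λ' = -5.000000; -5.000000 ∉ [0.8, 1.2) → out
#3 (-4,7): internal coord -4 + (7)·λ' = -5.348077; -5.348077 ∉ [0.8, 1.2) → out
#4 (1,6): internal coord 1 + (6)·λ' = -0.155494; -0.155494 ∉ [0.8, 1.2) → out

1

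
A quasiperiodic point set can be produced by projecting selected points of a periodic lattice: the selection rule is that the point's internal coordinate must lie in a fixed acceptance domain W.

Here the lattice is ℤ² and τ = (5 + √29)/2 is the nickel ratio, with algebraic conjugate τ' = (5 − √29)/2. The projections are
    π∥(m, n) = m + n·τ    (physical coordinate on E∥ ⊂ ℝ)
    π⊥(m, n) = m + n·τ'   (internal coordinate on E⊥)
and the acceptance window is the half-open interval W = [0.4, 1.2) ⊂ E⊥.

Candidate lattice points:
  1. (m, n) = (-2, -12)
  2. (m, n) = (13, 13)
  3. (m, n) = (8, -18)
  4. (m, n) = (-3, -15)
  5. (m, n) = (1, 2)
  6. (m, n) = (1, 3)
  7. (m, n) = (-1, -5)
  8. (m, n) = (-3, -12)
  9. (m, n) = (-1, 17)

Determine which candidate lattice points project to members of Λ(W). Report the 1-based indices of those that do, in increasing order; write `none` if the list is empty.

5, 6

Numerically τ ≈ 5.19258 and τ' = −1/τ ≈ -0.19258.
#1 (-2,-12): internal coord -2 + (-12)·τ' = +0.31099; +0.31099 ∉ [0.4, 1.2) → out
#2 (13,13): internal coord 13 + (13)·τ' = +10.49643; +10.49643 ∉ [0.4, 1.2) → out
#3 (8,-18): internal coord 8 + (-18)·τ' = +11.46648; +11.46648 ∉ [0.4, 1.2) → out
#4 (-3,-15): internal coord -3 + (-15)·τ' = -0.11126; -0.11126 ∉ [0.4, 1.2) → out
#5 (1,2): internal coord 1 + (2)·τ' = +0.61484; +0.61484 ∈ [0.4, 1.2) → IN Λ
#6 (1,3): internal coord 1 + (3)·τ' = +0.42225; +0.42225 ∈ [0.4, 1.2) → IN Λ
#7 (-1,-5): internal coord -1 + (-5)·τ' = -0.03709; -0.03709 ∉ [0.4, 1.2) → out
#8 (-3,-12): internal coord -3 + (-12)·τ' = -0.68901; -0.68901 ∉ [0.4, 1.2) → out
#9 (-1,17): internal coord -1 + (17)·τ' = -4.27390; -4.27390 ∉ [0.4, 1.2) → out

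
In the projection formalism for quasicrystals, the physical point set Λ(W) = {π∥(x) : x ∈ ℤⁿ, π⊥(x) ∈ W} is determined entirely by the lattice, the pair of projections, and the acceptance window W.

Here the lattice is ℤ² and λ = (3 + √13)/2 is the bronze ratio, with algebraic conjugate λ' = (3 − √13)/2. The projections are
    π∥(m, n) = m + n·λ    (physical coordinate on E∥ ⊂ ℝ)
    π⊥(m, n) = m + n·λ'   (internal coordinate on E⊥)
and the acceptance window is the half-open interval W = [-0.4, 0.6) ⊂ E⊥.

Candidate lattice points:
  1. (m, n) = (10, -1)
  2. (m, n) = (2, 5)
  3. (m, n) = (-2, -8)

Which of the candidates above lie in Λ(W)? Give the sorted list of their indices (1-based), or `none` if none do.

2, 3

Compute λ' = (3−√13)/2 = -0.3028, so π⊥(m,n) = m -0.3028·n.
candidate 1: (m,n)=(10,-1) → π∥ = 10-1·λ ≈ 6.6972, π⊥ = 10-1·λ' ≈ 10.3028 ∉ [-0.4, 0.6) ⇒ out
candidate 2: (m,n)=(2,5) → π∥ = 2+5·λ ≈ 18.5139, π⊥ = 2+5·λ' ≈ 0.4861 ∈ [-0.4, 0.6) ⇒ IN Λ
candidate 3: (m,n)=(-2,-8) → π∥ = -2-8·λ ≈ -28.4222, π⊥ = -2-8·λ' ≈ 0.4222 ∈ [-0.4, 0.6) ⇒ IN Λ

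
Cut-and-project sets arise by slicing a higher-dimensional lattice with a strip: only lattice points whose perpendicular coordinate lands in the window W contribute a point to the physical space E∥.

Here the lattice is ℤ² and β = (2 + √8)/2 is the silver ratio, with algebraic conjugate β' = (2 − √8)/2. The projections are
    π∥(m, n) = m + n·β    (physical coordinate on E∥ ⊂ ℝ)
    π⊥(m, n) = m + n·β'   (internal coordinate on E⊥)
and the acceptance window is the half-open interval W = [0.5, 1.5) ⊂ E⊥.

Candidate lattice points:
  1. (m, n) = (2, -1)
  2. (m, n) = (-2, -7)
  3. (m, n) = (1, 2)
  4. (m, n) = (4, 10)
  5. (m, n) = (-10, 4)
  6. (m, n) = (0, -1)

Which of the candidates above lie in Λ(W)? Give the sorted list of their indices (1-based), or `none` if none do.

2

Compute β' = (2−√8)/2 = -0.41421, so π⊥(m,n) = m -0.41421·n.
candidate 1: (m,n)=(2,-1) → π∥ = 2-1·β ≈ -0.41421, π⊥ = 2-1·β' ≈ 2.41421 ∉ [0.5, 1.5) ⇒ out
candidate 2: (m,n)=(-2,-7) → π∥ = -2-7·β ≈ -18.89949, π⊥ = -2-7·β' ≈ 0.89949 ∈ [0.5, 1.5) ⇒ IN Λ
candidate 3: (m,n)=(1,2) → π∥ = 1+2·β ≈ 5.82843, π⊥ = 1+2·β' ≈ 0.17157 ∉ [0.5, 1.5) ⇒ out
candidate 4: (m,n)=(4,10) → π∥ = 4+10·β ≈ 28.14214, π⊥ = 4+10·β' ≈ -0.14214 ∉ [0.5, 1.5) ⇒ out
candidate 5: (m,n)=(-10,4) → π∥ = -10+4·β ≈ -0.34315, π⊥ = -10+4·β' ≈ -11.65685 ∉ [0.5, 1.5) ⇒ out
candidate 6: (m,n)=(0,-1) → π∥ = 0-1·β ≈ -2.41421, π⊥ = 0-1·β' ≈ 0.41421 ∉ [0.5, 1.5) ⇒ out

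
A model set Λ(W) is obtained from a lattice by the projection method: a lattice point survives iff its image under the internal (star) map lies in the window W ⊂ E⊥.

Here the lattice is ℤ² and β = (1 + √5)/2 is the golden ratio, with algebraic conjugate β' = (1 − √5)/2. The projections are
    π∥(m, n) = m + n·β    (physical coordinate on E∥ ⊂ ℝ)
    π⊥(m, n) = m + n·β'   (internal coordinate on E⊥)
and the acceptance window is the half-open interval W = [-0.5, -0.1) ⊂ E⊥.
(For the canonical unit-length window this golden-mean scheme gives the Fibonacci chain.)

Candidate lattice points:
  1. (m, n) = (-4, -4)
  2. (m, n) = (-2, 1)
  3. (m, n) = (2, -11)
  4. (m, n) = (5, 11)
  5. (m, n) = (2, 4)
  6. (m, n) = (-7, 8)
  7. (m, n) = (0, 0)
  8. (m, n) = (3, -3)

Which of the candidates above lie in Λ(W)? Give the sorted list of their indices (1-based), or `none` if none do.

β' = (1−√5)/2 ≈ -0.61803.
[1] lift (-4,-4): star map gives -1.52786; window check -0.5 ≤ -1.52786 < -0.1 is false → out
[2] lift (-2,1): star map gives -2.61803; window check -0.5 ≤ -2.61803 < -0.1 is false → out
[3] lift (2,-11): star map gives 8.79837; window check -0.5 ≤ 8.79837 < -0.1 is false → out
[4] lift (5,11): star map gives -1.79837; window check -0.5 ≤ -1.79837 < -0.1 is false → out
[5] lift (2,4): star map gives -0.47214; window check -0.5 ≤ -0.47214 < -0.1 is true → IN Λ
[6] lift (-7,8): star map gives -11.94427; window check -0.5 ≤ -11.94427 < -0.1 is false → out
[7] lift (0,0): star map gives 0.00000; window check -0.5 ≤ 0.00000 < -0.1 is false → out
[8] lift (3,-3): star map gives 4.85410; window check -0.5 ≤ 4.85410 < -0.1 is false → out

5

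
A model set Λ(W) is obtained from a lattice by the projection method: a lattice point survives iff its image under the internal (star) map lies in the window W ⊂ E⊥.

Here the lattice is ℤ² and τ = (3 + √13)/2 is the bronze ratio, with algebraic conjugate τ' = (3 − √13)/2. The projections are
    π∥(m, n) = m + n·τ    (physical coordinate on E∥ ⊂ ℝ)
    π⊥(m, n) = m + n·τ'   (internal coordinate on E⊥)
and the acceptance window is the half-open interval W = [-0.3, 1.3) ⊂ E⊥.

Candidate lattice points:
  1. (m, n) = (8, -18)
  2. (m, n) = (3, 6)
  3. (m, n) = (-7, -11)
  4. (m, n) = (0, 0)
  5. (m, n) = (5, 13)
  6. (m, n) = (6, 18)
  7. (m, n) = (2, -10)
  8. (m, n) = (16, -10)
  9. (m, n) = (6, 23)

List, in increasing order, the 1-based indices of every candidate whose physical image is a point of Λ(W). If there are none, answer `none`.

2, 4, 5, 6

Numerically τ ≈ 3.3028 and τ' = −1/τ ≈ -0.3028.
[1] lift (8,-18): star map gives 13.4500; window check -0.3 ≤ 13.4500 < 1.3 is false → out
[2] lift (3,6): star map gives 1.1833; window check -0.3 ≤ 1.1833 < 1.3 is true → IN Λ
[3] lift (-7,-11): star map gives -3.6695; window check -0.3 ≤ -3.6695 < 1.3 is false → out
[4] lift (0,0): star map gives 0.0000; window check -0.3 ≤ 0.0000 < 1.3 is true → IN Λ
[5] lift (5,13): star map gives 1.0639; window check -0.3 ≤ 1.0639 < 1.3 is true → IN Λ
[6] lift (6,18): star map gives 0.5500; window check -0.3 ≤ 0.5500 < 1.3 is true → IN Λ
[7] lift (2,-10): star map gives 5.0278; window check -0.3 ≤ 5.0278 < 1.3 is false → out
[8] lift (16,-10): star map gives 19.0278; window check -0.3 ≤ 19.0278 < 1.3 is false → out
[9] lift (6,23): star map gives -0.9638; window check -0.3 ≤ -0.9638 < 1.3 is false → out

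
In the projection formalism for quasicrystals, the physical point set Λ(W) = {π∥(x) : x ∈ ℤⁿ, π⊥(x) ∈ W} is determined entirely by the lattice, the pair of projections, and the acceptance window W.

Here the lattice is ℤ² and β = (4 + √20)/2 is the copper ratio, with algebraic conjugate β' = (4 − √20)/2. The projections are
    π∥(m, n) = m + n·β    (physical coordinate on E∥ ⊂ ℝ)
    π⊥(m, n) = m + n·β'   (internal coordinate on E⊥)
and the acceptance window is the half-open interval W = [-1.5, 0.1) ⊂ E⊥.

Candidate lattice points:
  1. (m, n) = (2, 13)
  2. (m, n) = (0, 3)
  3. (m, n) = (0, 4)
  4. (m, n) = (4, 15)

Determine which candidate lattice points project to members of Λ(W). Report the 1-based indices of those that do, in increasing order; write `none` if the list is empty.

β' = (4−√20)/2 ≈ -0.2361.
[1] lift (2,13): star map gives -1.0689; window check -1.5 ≤ -1.0689 < 0.1 is true → IN Λ
[2] lift (0,3): star map gives -0.7082; window check -1.5 ≤ -0.7082 < 0.1 is true → IN Λ
[3] lift (0,4): star map gives -0.9443; window check -1.5 ≤ -0.9443 < 0.1 is true → IN Λ
[4] lift (4,15): star map gives 0.4590; window check -1.5 ≤ 0.4590 < 0.1 is false → out

1, 2, 3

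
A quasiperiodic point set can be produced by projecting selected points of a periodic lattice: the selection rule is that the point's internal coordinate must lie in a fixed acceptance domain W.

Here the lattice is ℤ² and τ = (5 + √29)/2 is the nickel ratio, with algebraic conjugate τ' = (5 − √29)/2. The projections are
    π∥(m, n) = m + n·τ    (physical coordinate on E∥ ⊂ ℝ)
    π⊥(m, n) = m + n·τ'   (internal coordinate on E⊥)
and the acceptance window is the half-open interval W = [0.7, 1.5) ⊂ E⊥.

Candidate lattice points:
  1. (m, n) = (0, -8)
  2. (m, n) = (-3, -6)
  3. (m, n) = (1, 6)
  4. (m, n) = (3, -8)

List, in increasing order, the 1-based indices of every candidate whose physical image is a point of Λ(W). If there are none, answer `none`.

Numerically τ ≈ 5.192582 and τ' = −1/τ ≈ -0.192582.
#1 (0,-8): internal coord 0 + (-8)·τ' = +1.540659; +1.540659 ∉ [0.7, 1.5) → out
#2 (-3,-6): internal coord -3 + (-6)·τ' = -1.844506; -1.844506 ∉ [0.7, 1.5) → out
#3 (1,6): internal coord 1 + (6)·τ' = -0.155494; -0.155494 ∉ [0.7, 1.5) → out
#4 (3,-8): internal coord 3 + (-8)·τ' = +4.540659; +4.540659 ∉ [0.7, 1.5) → out

none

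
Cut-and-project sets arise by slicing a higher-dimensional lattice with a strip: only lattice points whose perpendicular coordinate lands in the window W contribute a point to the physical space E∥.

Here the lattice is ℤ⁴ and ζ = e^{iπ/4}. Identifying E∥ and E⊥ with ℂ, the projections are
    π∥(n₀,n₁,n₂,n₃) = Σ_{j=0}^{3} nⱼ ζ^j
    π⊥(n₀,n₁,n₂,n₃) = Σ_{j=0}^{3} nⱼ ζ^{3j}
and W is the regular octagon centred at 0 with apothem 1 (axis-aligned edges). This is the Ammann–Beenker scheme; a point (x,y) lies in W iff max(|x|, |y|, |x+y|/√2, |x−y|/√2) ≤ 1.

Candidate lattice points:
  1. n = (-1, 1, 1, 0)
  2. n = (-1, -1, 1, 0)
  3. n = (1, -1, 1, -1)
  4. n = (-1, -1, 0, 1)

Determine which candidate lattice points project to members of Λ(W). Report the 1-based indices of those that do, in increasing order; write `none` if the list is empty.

4

π⊥(n) = n₀ + n₁ζ³ + n₂ζ⁶ + n₃ζ⁹ where ζ = e^{iπ/4}.
#1 (-1, 1, 1, 0): internal (-1.70711, -0.29289); octagon support 1.70711 vs apothem 1 → ∉ W
#2 (-1, -1, 1, 0): internal (-0.29289, -1.70711); octagon support 1.70711 vs apothem 1 → ∉ W
#3 (1, -1, 1, -1): internal (1.00000, -2.41421); octagon support 2.41421 vs apothem 1 → ∉ W
#4 (-1, -1, 0, 1): internal (0.41421, 0.00000); octagon support 0.41421 vs apothem 1 → ∈ W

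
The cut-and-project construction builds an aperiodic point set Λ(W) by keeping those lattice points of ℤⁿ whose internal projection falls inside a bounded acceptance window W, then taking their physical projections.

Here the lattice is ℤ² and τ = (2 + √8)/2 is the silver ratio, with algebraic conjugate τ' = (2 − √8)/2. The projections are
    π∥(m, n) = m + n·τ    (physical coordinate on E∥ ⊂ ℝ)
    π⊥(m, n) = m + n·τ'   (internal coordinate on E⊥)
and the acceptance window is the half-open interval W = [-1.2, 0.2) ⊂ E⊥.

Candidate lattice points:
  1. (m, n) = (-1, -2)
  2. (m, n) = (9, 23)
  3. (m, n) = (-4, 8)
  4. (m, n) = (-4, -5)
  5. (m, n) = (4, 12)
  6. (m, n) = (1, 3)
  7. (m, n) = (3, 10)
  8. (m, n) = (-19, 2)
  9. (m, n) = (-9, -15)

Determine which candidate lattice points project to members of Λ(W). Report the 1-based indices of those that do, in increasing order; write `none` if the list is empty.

1, 2, 5, 6, 7

Compute τ' = (2−√8)/2 = -0.41421, so π⊥(m,n) = m -0.41421·n.
candidate 1: (m,n)=(-1,-2) → π∥ = -1-2·τ ≈ -5.82843, π⊥ = -1-2·τ' ≈ -0.17157 ∈ [-1.2, 0.2) ⇒ IN Λ
candidate 2: (m,n)=(9,23) → π∥ = 9+23·τ ≈ 64.52691, π⊥ = 9+23·τ' ≈ -0.52691 ∈ [-1.2, 0.2) ⇒ IN Λ
candidate 3: (m,n)=(-4,8) → π∥ = -4+8·τ ≈ 15.31371, π⊥ = -4+8·τ' ≈ -7.31371 ∉ [-1.2, 0.2) ⇒ out
candidate 4: (m,n)=(-4,-5) → π∥ = -4-5·τ ≈ -16.07107, π⊥ = -4-5·τ' ≈ -1.92893 ∉ [-1.2, 0.2) ⇒ out
candidate 5: (m,n)=(4,12) → π∥ = 4+12·τ ≈ 32.97056, π⊥ = 4+12·τ' ≈ -0.97056 ∈ [-1.2, 0.2) ⇒ IN Λ
candidate 6: (m,n)=(1,3) → π∥ = 1+3·τ ≈ 8.24264, π⊥ = 1+3·τ' ≈ -0.24264 ∈ [-1.2, 0.2) ⇒ IN Λ
candidate 7: (m,n)=(3,10) → π∥ = 3+10·τ ≈ 27.14214, π⊥ = 3+10·τ' ≈ -1.14214 ∈ [-1.2, 0.2) ⇒ IN Λ
candidate 8: (m,n)=(-19,2) → π∥ = -19+2·τ ≈ -14.17157, π⊥ = -19+2·τ' ≈ -19.82843 ∉ [-1.2, 0.2) ⇒ out
candidate 9: (m,n)=(-9,-15) → π∥ = -9-15·τ ≈ -45.21320, π⊥ = -9-15·τ' ≈ -2.78680 ∉ [-1.2, 0.2) ⇒ out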